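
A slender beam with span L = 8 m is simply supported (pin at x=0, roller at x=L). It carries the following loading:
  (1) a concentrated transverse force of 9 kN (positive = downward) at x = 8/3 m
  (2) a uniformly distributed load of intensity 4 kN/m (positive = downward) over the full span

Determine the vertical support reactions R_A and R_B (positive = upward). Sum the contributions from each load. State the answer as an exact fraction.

Load 1 — point force P=9 kN at a=8/3 m (b=L-a=16/3):
  R_A = Pb/L = 9·(16/3)/8 = 6 kN
  R_B = Pa/L = 9·(8/3)/8 = 3 kN
Load 2 — uniform load w=4 kN/m over full span:
  R_A = wL/2 = 4·8/2 = 16 kN
  R_B = wL/2 = 4·8/2 = 16 kN
Superposition: R_A = 22 kN, R_B = 19 kN

R_A = 22 kN, R_B = 19 kN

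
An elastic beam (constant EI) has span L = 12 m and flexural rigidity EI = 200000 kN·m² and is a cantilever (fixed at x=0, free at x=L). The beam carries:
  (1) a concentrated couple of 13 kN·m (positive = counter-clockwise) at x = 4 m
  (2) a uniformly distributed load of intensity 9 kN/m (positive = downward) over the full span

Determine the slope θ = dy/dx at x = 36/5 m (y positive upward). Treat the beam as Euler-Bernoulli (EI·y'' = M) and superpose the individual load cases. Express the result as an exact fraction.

Load 1 — applied couple M₀=13 kN·m at a=4 m (b=L-a=8):
  θ_1 = M₀a/EI  [x>a] = 13·4/200000 = 13/50000 rad
Load 2 — uniform load w=9 kN/m over full span:
  θ_2 = -wx(x²-3Lx+3L²)/(6EI) = -9·(36/5)·((36/5)²-3·12·(36/5)+3·12²)/(6·200000) = -9477/781250 rad
Superposition: θ = Σ θ_i = -74191/6250000 rad ≈ -0.011871 rad

θ(36/5) = -74191/6250000 rad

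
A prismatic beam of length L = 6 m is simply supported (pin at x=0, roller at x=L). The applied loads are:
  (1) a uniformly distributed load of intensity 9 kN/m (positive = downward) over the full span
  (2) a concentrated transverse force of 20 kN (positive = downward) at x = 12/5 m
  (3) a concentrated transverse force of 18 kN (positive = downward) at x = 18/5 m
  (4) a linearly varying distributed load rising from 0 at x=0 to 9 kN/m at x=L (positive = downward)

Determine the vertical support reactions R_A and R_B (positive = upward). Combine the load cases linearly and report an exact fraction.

R_A = 276/5 kN, R_B = 319/5 kN

Load 1 — uniform load w=9 kN/m over full span:
  R_A = wL/2 = 9·6/2 = 27 kN
  R_B = wL/2 = 9·6/2 = 27 kN
Load 2 — point force P=20 kN at a=12/5 m (b=L-a=18/5):
  R_A = Pb/L = 20·(18/5)/6 = 12 kN
  R_B = Pa/L = 20·(12/5)/6 = 8 kN
Load 3 — point force P=18 kN at a=18/5 m (b=L-a=12/5):
  R_A = Pb/L = 18·(12/5)/6 = 36/5 kN
  R_B = Pa/L = 18·(18/5)/6 = 54/5 kN
Load 4 — triangular load w₀=9 kN/m (0→w₀ over full span):
  R_A = w₀L/6 = 9·6/6 = 9 kN
  R_B = w₀L/3 = 9·6/3 = 18 kN
Superposition: R_A = 276/5 kN, R_B = 319/5 kN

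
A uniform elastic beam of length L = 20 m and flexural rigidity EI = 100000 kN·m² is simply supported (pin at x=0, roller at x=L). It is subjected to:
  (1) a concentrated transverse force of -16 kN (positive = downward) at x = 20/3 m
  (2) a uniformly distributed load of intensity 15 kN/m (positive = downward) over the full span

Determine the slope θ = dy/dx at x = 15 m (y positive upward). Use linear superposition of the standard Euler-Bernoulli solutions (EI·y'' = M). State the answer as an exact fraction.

θ(15) = 20659/648000 rad

Load 1 — point force P=-16 kN at a=20/3 m (b=L-a=40/3):
  θ_1 = -Pa(2L²-6Lx+3x²+a²)/(6LEI)  [x>a] = -(-16)·(20/3)·(2·20²-6·20·15+3·15²+(20/3)²)/(6·20·100000) = -101/40500 rad
Load 2 — uniform load w=15 kN/m over full span:
  θ_2 = -w(L³-6Lx²+4x³)/(24EI) = -15·(20³-6·20·15²+4·15³)/(24·100000) = 11/320 rad
Superposition: θ = Σ θ_i = 20659/648000 rad ≈ 0.031881 rad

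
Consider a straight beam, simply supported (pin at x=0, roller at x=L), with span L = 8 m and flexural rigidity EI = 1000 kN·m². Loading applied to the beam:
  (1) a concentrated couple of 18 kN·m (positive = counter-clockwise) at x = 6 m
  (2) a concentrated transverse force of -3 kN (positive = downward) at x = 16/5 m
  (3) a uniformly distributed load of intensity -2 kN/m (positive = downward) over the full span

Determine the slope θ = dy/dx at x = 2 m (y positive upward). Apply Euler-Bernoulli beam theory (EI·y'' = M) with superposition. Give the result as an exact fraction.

Load 1 — applied couple M₀=18 kN·m at a=6 m (b=L-a=2):
  θ_1 = (M₀x²/(2L)+C₁)/EI  [x≤a] with C₁=M₀(3b²-L²)/(6L)=-39/2 = (18·2²/(2·8)+(-39/2))/1000 = -3/200 rad
Load 2 — point force P=-3 kN at a=16/5 m (b=L-a=24/5):
  θ_2 = -Pb(L²-b²-3x²)/(6LEI)  [x≤a] = -(-3)·(24/5)·(8²-(24/5)²-3·2²)/(6·8·1000) = 543/62500 rad
Load 3 — uniform load w=-2 kN/m over full span:
  θ_3 = -w(L³-6Lx²+4x³)/(24EI) = -(-2)·(8³-6·8·2²+4·2³)/(24·1000) = 11/375 rad
Superposition: θ = Σ θ_i = 8633/375000 rad ≈ 0.023021 rad

θ(2) = 8633/375000 rad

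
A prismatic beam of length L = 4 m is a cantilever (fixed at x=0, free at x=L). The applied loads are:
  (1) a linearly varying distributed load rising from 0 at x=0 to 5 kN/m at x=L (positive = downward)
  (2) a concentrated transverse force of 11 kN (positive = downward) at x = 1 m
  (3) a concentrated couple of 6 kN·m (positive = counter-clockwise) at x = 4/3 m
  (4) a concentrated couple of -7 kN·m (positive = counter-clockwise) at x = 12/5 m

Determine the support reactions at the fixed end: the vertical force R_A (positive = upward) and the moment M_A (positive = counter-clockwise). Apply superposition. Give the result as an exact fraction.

Load 1 — triangular load w₀=5 kN/m (0→w₀ over full span):
  R_A = w₀L/2 = 5·4/2 = 10 kN
  M_A = w₀L²/3 = 5·4²/3 = 80/3 kN·m
Load 2 — point force P=11 kN at a=1 m (b=L-a=3):
  R_A = P = 11 kN
  M_A = Pa = 11·1 = 11 kN·m
Load 3 — applied couple M₀=6 kN·m at a=4/3 m (b=L-a=8/3):
  R_A = 0 kN
  M_A = -M₀ = -6 kN·m
Load 4 — applied couple M₀=-7 kN·m at a=12/5 m (b=L-a=8/5):
  R_A = 0 kN
  M_A = -M₀ = -(-7) = 7 kN·m
Superposition: R_A = 21 kN, M_A = 116/3 kN·m

R_A = 21 kN, M_A = 116/3 kN·m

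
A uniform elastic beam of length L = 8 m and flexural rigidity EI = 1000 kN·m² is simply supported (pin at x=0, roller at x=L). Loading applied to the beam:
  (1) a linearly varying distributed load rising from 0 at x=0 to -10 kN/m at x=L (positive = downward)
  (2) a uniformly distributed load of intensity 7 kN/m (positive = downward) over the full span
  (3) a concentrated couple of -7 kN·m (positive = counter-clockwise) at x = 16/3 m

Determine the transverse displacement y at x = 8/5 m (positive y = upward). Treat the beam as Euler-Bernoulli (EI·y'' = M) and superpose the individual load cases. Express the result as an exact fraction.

y(8/5) = -218236/3515625 m

Load 1 — triangular load w₀=-10 kN/m (0→w₀ over full span):
  y_1 = -w₀x(7L⁴-10L²x²+3x⁴)/(360LEI) = -(-10)·(8/5)·(7·8⁴-10·8²·(8/5)²+3·(8/5)⁴)/(360·8·1000) = 176128/1171875 m
Load 2 — uniform load w=7 kN/m over full span:
  y_2 = -wx(L³-2Lx²+x³)/(24EI) = -7·(8/5)·(8³-2·8·(8/5)²+(8/5)³)/(24·1000) = -51968/234375 m
Load 3 — applied couple M₀=-7 kN·m at a=16/3 m (b=L-a=8/3):
  y_3 = (M₀x³/(6L)+C₁x)/EI  [x≤a] with C₁=M₀(3b²-L²)/(6L)=56/9 = ((-7)·(8/5)³/(6·8)+(56/9)·(8/5))/1000 = 1316/140625 m
Superposition: y = Σ y_i = -218236/3515625 m ≈ -0.062076 m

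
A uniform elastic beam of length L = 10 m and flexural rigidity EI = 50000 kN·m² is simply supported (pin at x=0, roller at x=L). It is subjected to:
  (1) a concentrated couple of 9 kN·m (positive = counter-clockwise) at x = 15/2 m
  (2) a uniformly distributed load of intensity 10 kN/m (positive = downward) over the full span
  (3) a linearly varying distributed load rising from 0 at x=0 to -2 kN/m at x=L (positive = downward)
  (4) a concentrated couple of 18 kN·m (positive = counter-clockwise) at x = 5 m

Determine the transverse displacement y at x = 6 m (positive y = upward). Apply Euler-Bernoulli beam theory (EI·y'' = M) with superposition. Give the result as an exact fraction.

y(6) = -686179/30000000 m

Load 1 — applied couple M₀=9 kN·m at a=15/2 m (b=L-a=5/2):
  y_1 = (M₀x³/(6L)+C₁x)/EI  [x≤a] with C₁=M₀(3b²-L²)/(6L)=-195/16 = (9·6³/(6·10)+(-195/16)·6)/50000 = -1629/2000000 m
Load 2 — uniform load w=10 kN/m over full span:
  y_2 = -wx(L³-2Lx²+x³)/(24EI) = -10·6·(10³-2·10·6²+6³)/(24·50000) = -31/1250 m
Load 3 — triangular load w₀=-2 kN/m (0→w₀ over full span):
  y_3 = -w₀x(7L⁴-10L²x²+3x⁴)/(360LEI) = -(-2)·6·(7·10⁴-10·10²·6²+3·6⁴)/(360·10·50000) = 592/234375 m
Load 4 — applied couple M₀=18 kN·m at a=5 m (b=L-a=5):
  y_4 = (M₀x³/(6L)-M₀(x-a)²/2+C₁x)/EI  [x>a] with C₁=M₀(3b²-L²)/(6L)=-15/2 = (18·6³/(6·10)-18·(6-5)²/2+(-15/2)·6)/50000 = 27/125000 m
Superposition: y = Σ y_i = -686179/30000000 m ≈ -0.022873 m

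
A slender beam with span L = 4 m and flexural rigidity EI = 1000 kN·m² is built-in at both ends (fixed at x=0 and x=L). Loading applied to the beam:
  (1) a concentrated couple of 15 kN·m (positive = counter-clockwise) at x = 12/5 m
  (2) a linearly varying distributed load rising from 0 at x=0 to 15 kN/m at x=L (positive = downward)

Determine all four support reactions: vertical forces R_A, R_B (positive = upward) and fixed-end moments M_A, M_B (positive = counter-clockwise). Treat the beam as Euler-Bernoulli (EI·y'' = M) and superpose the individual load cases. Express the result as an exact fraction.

Load 1 — applied couple M₀=15 kN·m at a=12/5 m (b=L-a=8/5):
  R_A = 6M₀ab/L³ = 6·15·(12/5)·(8/5)/4³ = 27/5 kN
  M_A = M₀b(2a-b)/L² = 15·(8/5)·(2·(12/5)-(8/5))/4² = 24/5 kN·m
  R_B = -6M₀ab/L³ = -6·15·(12/5)·(8/5)/4³ = -27/5 kN
  M_B = M₀a(2b-a)/L² = 15·(12/5)·(2·(8/5)-(12/5))/4² = 9/5 kN·m
Load 2 — triangular load w₀=15 kN/m (0→w₀ over full span):
  R_A = 3w₀L/20 = 3·15·4/20 = 9 kN
  M_A = w₀L²/30 = 15·4²/30 = 8 kN·m
  R_B = 7w₀L/20 = 7·15·4/20 = 21 kN
  M_B = -w₀L²/20 = -15·4²/20 = -12 kN·m
Superposition: R_A = 72/5 kN, M_A = 64/5 kN·m, R_B = 78/5 kN, M_B = -51/5 kN·m

R_A = 72/5 kN, M_A = 64/5 kN·m, R_B = 78/5 kN, M_B = -51/5 kN·m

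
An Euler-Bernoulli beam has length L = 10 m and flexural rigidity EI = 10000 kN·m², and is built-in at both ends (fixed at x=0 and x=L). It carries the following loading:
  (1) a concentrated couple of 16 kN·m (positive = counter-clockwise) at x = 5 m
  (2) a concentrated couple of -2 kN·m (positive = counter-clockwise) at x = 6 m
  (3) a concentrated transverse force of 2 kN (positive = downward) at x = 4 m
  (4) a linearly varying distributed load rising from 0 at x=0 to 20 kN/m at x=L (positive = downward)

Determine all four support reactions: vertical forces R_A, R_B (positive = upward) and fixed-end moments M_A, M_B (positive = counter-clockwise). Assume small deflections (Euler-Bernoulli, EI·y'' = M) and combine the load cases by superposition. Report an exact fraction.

R_A = 4176/125 kN, M_A = 5468/75 kN·m, R_B = 8574/125 kN, M_B = -2454/25 kN·m

Load 1 — applied couple M₀=16 kN·m at a=5 m (b=L-a=5):
  R_A = 6M₀ab/L³ = 6·16·5·5/10³ = 12/5 kN
  M_A = M₀b(2a-b)/L² = 16·5·(2·5-5)/10² = 4 kN·m
  R_B = -6M₀ab/L³ = -6·16·5·5/10³ = -12/5 kN
  M_B = M₀a(2b-a)/L² = 16·5·(2·5-5)/10² = 4 kN·m
Load 2 — applied couple M₀=-2 kN·m at a=6 m (b=L-a=4):
  R_A = 6M₀ab/L³ = 6·(-2)·6·4/10³ = -36/125 kN
  M_A = M₀b(2a-b)/L² = (-2)·4·(2·6-4)/10² = -16/25 kN·m
  R_B = -6M₀ab/L³ = -6·(-2)·6·4/10³ = 36/125 kN
  M_B = M₀a(2b-a)/L² = (-2)·6·(2·4-6)/10² = -6/25 kN·m
Load 3 — point force P=2 kN at a=4 m (b=L-a=6):
  R_A = Pb²(3a+b)/L³ = 2·6²·(3·4+6)/10³ = 162/125 kN
  M_A = Pab²/L² = 2·4·6²/10² = 72/25 kN·m
  R_B = Pa²(a+3b)/L³ = 2·4²·(4+3·6)/10³ = 88/125 kN
  M_B = -Pa²b/L² = -2·4²·6/10² = -48/25 kN·m
Load 4 — triangular load w₀=20 kN/m (0→w₀ over full span):
  R_A = 3w₀L/20 = 3·20·10/20 = 30 kN
  M_A = w₀L²/30 = 20·10²/30 = 200/3 kN·m
  R_B = 7w₀L/20 = 7·20·10/20 = 70 kN
  M_B = -w₀L²/20 = -20·10²/20 = -100 kN·m
Superposition: R_A = 4176/125 kN, M_A = 5468/75 kN·m, R_B = 8574/125 kN, M_B = -2454/25 kN·m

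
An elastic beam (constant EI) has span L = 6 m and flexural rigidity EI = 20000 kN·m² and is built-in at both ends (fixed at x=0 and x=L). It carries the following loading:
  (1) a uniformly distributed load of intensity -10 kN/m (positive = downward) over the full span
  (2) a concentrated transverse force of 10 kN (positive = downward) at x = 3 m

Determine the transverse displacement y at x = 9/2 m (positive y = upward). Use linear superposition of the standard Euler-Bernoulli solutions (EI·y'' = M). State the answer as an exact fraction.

Load 1 — uniform load w=-10 kN/m over full span:
  y_1 = -wx²(L-x)²/(24EI) = -(-10)·(9/2)²·(6-(9/2))²/(24·20000) = 243/256000 m
Load 2 — point force P=10 kN at a=3 m (b=L-a=3):
  y_2 = -Pa²(L-x)²(3bL-(3b+a)(L-x))/(6L³EI)  [x>a] = -10·3²·(6-(9/2))²·(3·3·6-(3·3+3)·(6-(9/2)))/(6·6³·20000) = -9/32000 m
Superposition: y = Σ y_i = 171/256000 m ≈ 0.000668 m

y(9/2) = 171/256000 m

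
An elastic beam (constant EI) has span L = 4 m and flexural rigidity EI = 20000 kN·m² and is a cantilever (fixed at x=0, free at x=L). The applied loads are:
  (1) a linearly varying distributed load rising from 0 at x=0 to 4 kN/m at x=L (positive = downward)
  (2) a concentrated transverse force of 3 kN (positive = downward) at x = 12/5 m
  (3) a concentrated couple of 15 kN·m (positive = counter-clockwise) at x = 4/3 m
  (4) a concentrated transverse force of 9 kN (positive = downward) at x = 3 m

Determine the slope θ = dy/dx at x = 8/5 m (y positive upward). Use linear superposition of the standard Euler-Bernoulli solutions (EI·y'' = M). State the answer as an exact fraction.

θ(8/5) = -6801/3125000 rad

Load 1 — triangular load w₀=4 kN/m (0→w₀ over full span):
  θ_1 = (w₀Lx²/4-w₀L²x/3-w₀x⁴/(24L))/EI = (4·4·(8/5)²/4-4·4²·(8/5)/3-4·(8/5)⁴/(24·4))/20000 = -472/390625 rad
Load 2 — point force P=3 kN at a=12/5 m (b=L-a=8/5):
  θ_2 = -Px(2a-x)/(2EI)  [x≤a] = -3·(8/5)·(2·(12/5)-(8/5))/(2·20000) = -6/15625 rad
Load 3 — applied couple M₀=15 kN·m at a=4/3 m (b=L-a=8/3):
  θ_3 = M₀a/EI  [x>a] = 15·(4/3)/20000 = 1/1000 rad
Load 4 — point force P=9 kN at a=3 m (b=L-a=1):
  θ_4 = -Px(2a-x)/(2EI)  [x≤a] = -9·(8/5)·(2·3-(8/5))/(2·20000) = -99/62500 rad
Superposition: θ = Σ θ_i = -6801/3125000 rad ≈ -0.002176 rad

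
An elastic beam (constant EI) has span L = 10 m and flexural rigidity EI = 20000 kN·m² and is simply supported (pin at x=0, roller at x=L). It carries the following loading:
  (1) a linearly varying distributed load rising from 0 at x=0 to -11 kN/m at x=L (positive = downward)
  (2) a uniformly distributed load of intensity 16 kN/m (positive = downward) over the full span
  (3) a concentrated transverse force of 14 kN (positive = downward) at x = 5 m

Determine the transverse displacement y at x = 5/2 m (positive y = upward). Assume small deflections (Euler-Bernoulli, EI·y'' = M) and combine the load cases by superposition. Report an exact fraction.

Load 1 — triangular load w₀=-11 kN/m (0→w₀ over full span):
  y_1 = -w₀x(7L⁴-10L²x²+3x⁴)/(360LEI) = -(-11)·(5/2)·(7·10⁴-10·10²·(5/2)²+3·(5/2)⁴)/(360·10·20000) = 1199/49152 m
Load 2 — uniform load w=16 kN/m over full span:
  y_2 = -wx(L³-2Lx²+x³)/(24EI) = -16·(5/2)·(10³-2·10·(5/2)²+(5/2)³)/(24·20000) = -19/256 m
Load 3 — point force P=14 kN at a=5 m (b=L-a=5):
  y_3 = -Pbx(L²-b²-x²)/(6LEI)  [x≤a] = -14·5·(5/2)·(10²-5²-(5/2)²)/(6·10·20000) = -77/7680 m
Superposition: y = Σ y_i = -4903/81920 m ≈ -0.059851 m

y(5/2) = -4903/81920 m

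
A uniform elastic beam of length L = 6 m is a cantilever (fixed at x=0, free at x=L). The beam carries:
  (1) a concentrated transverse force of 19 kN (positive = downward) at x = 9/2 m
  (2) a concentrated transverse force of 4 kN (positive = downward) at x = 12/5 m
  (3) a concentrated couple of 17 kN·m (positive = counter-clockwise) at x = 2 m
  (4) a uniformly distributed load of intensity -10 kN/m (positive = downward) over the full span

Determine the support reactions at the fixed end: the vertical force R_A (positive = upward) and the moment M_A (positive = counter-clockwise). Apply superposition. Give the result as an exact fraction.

R_A = -37 kN, M_A = -1019/10 kN·m

Load 1 — point force P=19 kN at a=9/2 m (b=L-a=3/2):
  R_A = P = 19 kN
  M_A = Pa = 19·(9/2) = 171/2 kN·m
Load 2 — point force P=4 kN at a=12/5 m (b=L-a=18/5):
  R_A = P = 4 kN
  M_A = Pa = 4·(12/5) = 48/5 kN·m
Load 3 — applied couple M₀=17 kN·m at a=2 m (b=L-a=4):
  R_A = 0 kN
  M_A = -M₀ = -17 kN·m
Load 4 — uniform load w=-10 kN/m over full span:
  R_A = wL = (-10)·6 = -60 kN
  M_A = wL²/2 = (-10)·6²/2 = -180 kN·m
Superposition: R_A = -37 kN, M_A = -1019/10 kN·m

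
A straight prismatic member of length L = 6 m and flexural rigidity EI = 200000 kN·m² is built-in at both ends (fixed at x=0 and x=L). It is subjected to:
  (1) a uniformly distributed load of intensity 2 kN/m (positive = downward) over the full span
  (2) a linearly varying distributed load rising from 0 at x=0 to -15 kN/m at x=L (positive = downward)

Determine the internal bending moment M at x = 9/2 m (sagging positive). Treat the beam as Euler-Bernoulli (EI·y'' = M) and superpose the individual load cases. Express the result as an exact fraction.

Load 1 — uniform load w=2 kN/m over full span:
  M_1 = wLx/2 - wL²/12 - wx²/2 = 2·6·(9/2)/2 - 2·6²/12 - 2·(9/2)²/2 = 3/4 kN·m
Load 2 — triangular load w₀=-15 kN/m (0→w₀ over full span):
  M_2 = 3w₀Lx/20 - w₀L²/30 - w₀x³/(6L) = 3·(-15)·6·(9/2)/20 - (-15)·6²/30 - (-15)·(9/2)³/(6·6) = -153/32 kN·m
Superposition: M = Σ M_i = -129/32 kN·m ≈ -4.031250 kN·m

M(9/2) = -129/32 kN·m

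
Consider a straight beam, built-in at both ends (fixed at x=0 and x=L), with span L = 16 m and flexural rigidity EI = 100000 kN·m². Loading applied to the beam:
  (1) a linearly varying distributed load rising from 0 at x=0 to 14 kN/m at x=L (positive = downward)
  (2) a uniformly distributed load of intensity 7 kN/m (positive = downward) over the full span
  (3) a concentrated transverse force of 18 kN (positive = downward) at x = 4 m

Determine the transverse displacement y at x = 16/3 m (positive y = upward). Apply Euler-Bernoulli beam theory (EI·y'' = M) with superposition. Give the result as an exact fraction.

y(16/3) = -230552/11390625 m

Load 1 — triangular load w₀=14 kN/m (0→w₀ over full span):
  y_1 = -w₀x²(L-x)²(x+2L)/(120LEI) = -14·(16/3)²·(16-(16/3))²·((16/3)+2·16)/(120·16·100000) = -100352/11390625 m
Load 2 — uniform load w=7 kN/m over full span:
  y_2 = -wx²(L-x)²/(24EI) = -7·(16/3)²·(16-(16/3))²/(24·100000) = -7168/759375 m
Load 3 — point force P=18 kN at a=4 m (b=L-a=12):
  y_3 = -Pa²(L-x)²(3bL-(3b+a)(L-x))/(6L³EI)  [x>a] = -18·4²·(16-(16/3))²·(3·12·16-(3·12+4)·(16-(16/3)))/(6·16³·100000) = -56/28125 m
Superposition: y = Σ y_i = -230552/11390625 m ≈ -0.020241 m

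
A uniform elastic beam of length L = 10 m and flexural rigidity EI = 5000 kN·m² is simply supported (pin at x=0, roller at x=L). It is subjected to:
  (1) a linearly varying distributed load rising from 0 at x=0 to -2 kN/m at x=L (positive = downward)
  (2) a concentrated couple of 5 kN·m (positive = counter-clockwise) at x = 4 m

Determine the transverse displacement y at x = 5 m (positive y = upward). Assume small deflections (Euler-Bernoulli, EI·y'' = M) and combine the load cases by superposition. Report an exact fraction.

y(5) = 679/24000 m

Load 1 — triangular load w₀=-2 kN/m (0→w₀ over full span):
  y_1 = -w₀x(7L⁴-10L²x²+3x⁴)/(360LEI) = -(-2)·5·(7·10⁴-10·10²·5²+3·5⁴)/(360·10·5000) = 5/192 m
Load 2 — applied couple M₀=5 kN·m at a=4 m (b=L-a=6):
  y_2 = (M₀x³/(6L)-M₀(x-a)²/2+C₁x)/EI  [x>a] with C₁=M₀(3b²-L²)/(6L)=2/3 = (5·5³/(6·10)-5·(5-4)²/2+(2/3)·5)/5000 = 9/4000 m
Superposition: y = Σ y_i = 679/24000 m ≈ 0.028292 m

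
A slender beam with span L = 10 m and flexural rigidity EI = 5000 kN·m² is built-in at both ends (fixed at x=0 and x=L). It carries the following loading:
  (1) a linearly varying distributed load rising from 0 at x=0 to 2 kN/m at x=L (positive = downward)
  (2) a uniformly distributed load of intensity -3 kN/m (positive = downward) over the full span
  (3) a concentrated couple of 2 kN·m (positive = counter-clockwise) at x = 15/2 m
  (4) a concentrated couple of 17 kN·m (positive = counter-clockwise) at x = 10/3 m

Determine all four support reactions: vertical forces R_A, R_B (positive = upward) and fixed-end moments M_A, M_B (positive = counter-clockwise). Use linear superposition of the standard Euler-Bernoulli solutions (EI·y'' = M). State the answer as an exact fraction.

Load 1 — triangular load w₀=2 kN/m (0→w₀ over full span):
  R_A = 3w₀L/20 = 3·2·10/20 = 3 kN
  M_A = w₀L²/30 = 2·10²/30 = 20/3 kN·m
  R_B = 7w₀L/20 = 7·2·10/20 = 7 kN
  M_B = -w₀L²/20 = -2·10²/20 = -10 kN·m
Load 2 — uniform load w=-3 kN/m over full span:
  R_A = wL/2 = (-3)·10/2 = -15 kN
  M_A = wL²/12 = (-3)·10²/12 = -25 kN·m
  R_B = wL/2 = (-3)·10/2 = -15 kN
  M_B = -wL²/12 = -(-3)·10²/12 = 25 kN·m
Load 3 — applied couple M₀=2 kN·m at a=15/2 m (b=L-a=5/2):
  R_A = 6M₀ab/L³ = 6·2·(15/2)·(5/2)/10³ = 9/40 kN
  M_A = M₀b(2a-b)/L² = 2·(5/2)·(2·(15/2)-(5/2))/10² = 5/8 kN·m
  R_B = -6M₀ab/L³ = -6·2·(15/2)·(5/2)/10³ = -9/40 kN
  M_B = M₀a(2b-a)/L² = 2·(15/2)·(2·(5/2)-(15/2))/10² = -3/8 kN·m
Load 4 — applied couple M₀=17 kN·m at a=10/3 m (b=L-a=20/3):
  R_A = 6M₀ab/L³ = 6·17·(10/3)·(20/3)/10³ = 34/15 kN
  M_A = M₀b(2a-b)/L² = 17·(20/3)·(2·(10/3)-(20/3))/10² = 0 kN·m
  R_B = -6M₀ab/L³ = -6·17·(10/3)·(20/3)/10³ = -34/15 kN
  M_B = M₀a(2b-a)/L² = 17·(10/3)·(2·(20/3)-(10/3))/10² = 17/3 kN·m
Superposition: R_A = -1141/120 kN, M_A = -425/24 kN·m, R_B = -1259/120 kN, M_B = 487/24 kN·m

R_A = -1141/120 kN, M_A = -425/24 kN·m, R_B = -1259/120 kN, M_B = 487/24 kN·m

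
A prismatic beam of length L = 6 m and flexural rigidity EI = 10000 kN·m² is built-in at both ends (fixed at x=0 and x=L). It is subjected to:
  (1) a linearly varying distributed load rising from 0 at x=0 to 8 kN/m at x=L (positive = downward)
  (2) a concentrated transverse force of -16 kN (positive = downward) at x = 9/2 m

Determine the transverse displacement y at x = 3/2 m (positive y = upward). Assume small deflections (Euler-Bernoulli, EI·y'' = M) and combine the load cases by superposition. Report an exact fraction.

y(3/2) = -1017/3200000 m

Load 1 — triangular load w₀=8 kN/m (0→w₀ over full span):
  y_1 = -w₀x²(L-x)²(x+2L)/(120LEI) = -8·(3/2)²·(6-(3/2))²·((3/2)+2·6)/(120·6·10000) = -2187/3200000 m
Load 2 — point force P=-16 kN at a=9/2 m (b=L-a=3/2):
  y_2 = -Pb²x²(3aL-(3a+b)x)/(6L³EI)  [x≤a] = -(-16)·(3/2)²·(3/2)²·(3·(9/2)·6-(3·(9/2)+(3/2))·(3/2))/(6·6³·10000) = 117/320000 m
Superposition: y = Σ y_i = -1017/3200000 m ≈ -0.000318 m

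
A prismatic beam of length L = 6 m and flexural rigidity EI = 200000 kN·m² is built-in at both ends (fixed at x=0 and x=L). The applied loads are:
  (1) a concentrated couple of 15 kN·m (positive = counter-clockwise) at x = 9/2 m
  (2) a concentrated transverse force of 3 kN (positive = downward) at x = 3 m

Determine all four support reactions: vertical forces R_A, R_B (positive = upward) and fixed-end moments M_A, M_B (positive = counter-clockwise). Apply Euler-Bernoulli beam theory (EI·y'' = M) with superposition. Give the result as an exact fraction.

R_A = 69/16 kN, M_A = 111/16 kN·m, R_B = -21/16 kN, M_B = -81/16 kN·m

Load 1 — applied couple M₀=15 kN·m at a=9/2 m (b=L-a=3/2):
  R_A = 6M₀ab/L³ = 6·15·(9/2)·(3/2)/6³ = 45/16 kN
  M_A = M₀b(2a-b)/L² = 15·(3/2)·(2·(9/2)-(3/2))/6² = 75/16 kN·m
  R_B = -6M₀ab/L³ = -6·15·(9/2)·(3/2)/6³ = -45/16 kN
  M_B = M₀a(2b-a)/L² = 15·(9/2)·(2·(3/2)-(9/2))/6² = -45/16 kN·m
Load 2 — point force P=3 kN at a=3 m (b=L-a=3):
  R_A = Pb²(3a+b)/L³ = 3·3²·(3·3+3)/6³ = 3/2 kN
  M_A = Pab²/L² = 3·3·3²/6² = 9/4 kN·m
  R_B = Pa²(a+3b)/L³ = 3·3²·(3+3·3)/6³ = 3/2 kN
  M_B = -Pa²b/L² = -3·3²·3/6² = -9/4 kN·m
Superposition: R_A = 69/16 kN, M_A = 111/16 kN·m, R_B = -21/16 kN, M_B = -81/16 kN·m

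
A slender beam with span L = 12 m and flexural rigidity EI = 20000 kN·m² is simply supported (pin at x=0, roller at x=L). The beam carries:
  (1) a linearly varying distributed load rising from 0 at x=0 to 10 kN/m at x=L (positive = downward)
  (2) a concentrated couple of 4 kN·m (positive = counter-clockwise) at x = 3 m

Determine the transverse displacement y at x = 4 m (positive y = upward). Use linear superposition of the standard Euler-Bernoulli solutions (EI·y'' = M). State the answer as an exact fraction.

Load 1 — triangular load w₀=10 kN/m (0→w₀ over full span):
  y_1 = -w₀x(7L⁴-10L²x²+3x⁴)/(360LEI) = -10·4·(7·12⁴-10·12²·4²+3·4⁴)/(360·12·20000) = -64/1125 m
Load 2 — applied couple M₀=4 kN·m at a=3 m (b=L-a=9):
  y_2 = (M₀x³/(6L)-M₀(x-a)²/2+C₁x)/EI  [x>a] with C₁=M₀(3b²-L²)/(6L)=11/2 = (4·4³/(6·12)-4·(4-3)²/2+(11/2)·4)/20000 = 53/45000 m
Superposition: y = Σ y_i = -2507/45000 m ≈ -0.055711 m

y(4) = -2507/45000 m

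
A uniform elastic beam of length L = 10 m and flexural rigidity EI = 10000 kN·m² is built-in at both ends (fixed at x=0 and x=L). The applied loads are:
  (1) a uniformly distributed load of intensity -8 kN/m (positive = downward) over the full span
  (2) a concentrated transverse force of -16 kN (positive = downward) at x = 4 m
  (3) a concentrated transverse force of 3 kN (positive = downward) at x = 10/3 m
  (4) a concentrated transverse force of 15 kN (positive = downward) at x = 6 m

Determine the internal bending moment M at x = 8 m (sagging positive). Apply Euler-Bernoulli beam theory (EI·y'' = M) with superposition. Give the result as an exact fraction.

Load 1 — uniform load w=-8 kN/m over full span:
  M_1 = wLx/2 - wL²/12 - wx²/2 = (-8)·10·8/2 - (-8)·10²/12 - (-8)·8²/2 = 8/3 kN·m
Load 2 — point force P=-16 kN at a=4 m (b=L-a=6):
  M_2 = Pa²(a+3b)(L-x)/L³ - Pa²b/L²  [x>a] = (-16)·4²·(4+3·6)·(10-8)/10³ - (-16)·4²·6/10² = 512/125 kN·m
Load 3 — point force P=3 kN at a=10/3 m (b=L-a=20/3):
  M_3 = Pa²(a+3b)(L-x)/L³ - Pa²b/L²  [x>a] = 3·(10/3)²·((10/3)+3·(20/3))·(10-8)/10³ - 3·(10/3)²·(20/3)/10² = -2/3 kN·m
Load 4 — point force P=15 kN at a=6 m (b=L-a=4):
  M_4 = Pa²(a+3b)(L-x)/L³ - Pa²b/L²  [x>a] = 15·6²·(6+3·4)·(10-8)/10³ - 15·6²·4/10² = -54/25 kN·m
Superposition: M = Σ M_i = 492/125 kN·m ≈ 3.936000 kN·m

M(8) = 492/125 kN·m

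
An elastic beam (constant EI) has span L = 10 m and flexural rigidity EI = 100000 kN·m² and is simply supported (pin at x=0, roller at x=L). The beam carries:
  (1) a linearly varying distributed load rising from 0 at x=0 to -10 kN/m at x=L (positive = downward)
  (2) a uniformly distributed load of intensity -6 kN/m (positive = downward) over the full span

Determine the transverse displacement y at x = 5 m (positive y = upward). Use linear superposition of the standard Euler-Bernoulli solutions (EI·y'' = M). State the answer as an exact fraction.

Load 1 — triangular load w₀=-10 kN/m (0→w₀ over full span):
  y_1 = -w₀x(7L⁴-10L²x²+3x⁴)/(360LEI) = -(-10)·5·(7·10⁴-10·10²·5²+3·5⁴)/(360·10·100000) = 5/768 m
Load 2 — uniform load w=-6 kN/m over full span:
  y_2 = -wx(L³-2Lx²+x³)/(24EI) = -(-6)·5·(10³-2·10·5²+5³)/(24·100000) = 1/128 m
Superposition: y = Σ y_i = 11/768 m ≈ 0.014323 m

y(5) = 11/768 m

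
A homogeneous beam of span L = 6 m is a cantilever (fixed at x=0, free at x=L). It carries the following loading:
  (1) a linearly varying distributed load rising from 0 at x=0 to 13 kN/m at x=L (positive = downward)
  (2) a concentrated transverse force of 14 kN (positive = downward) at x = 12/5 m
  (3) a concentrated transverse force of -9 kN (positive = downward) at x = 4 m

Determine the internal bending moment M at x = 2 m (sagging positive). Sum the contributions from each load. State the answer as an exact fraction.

Load 1 — triangular load w₀=13 kN/m (0→w₀ over full span):
  M_1 = w₀Lx/2 - w₀L²/3 - w₀x³/(6L) = 13·6·2/2 - 13·6²/3 - 13·2³/(6·6) = -728/9 kN·m
Load 2 — point force P=14 kN at a=12/5 m (b=L-a=18/5):
  M_2 = -P(a-x)  [x≤a] = -14·((12/5)-2) = -28/5 kN·m
Load 3 — point force P=-9 kN at a=4 m (b=L-a=2):
  M_3 = -P(a-x)  [x≤a] = -(-9)·(4-2) = 18 kN·m
Superposition: M = Σ M_i = -3082/45 kN·m ≈ -68.488889 kN·m

M(2) = -3082/45 kN·m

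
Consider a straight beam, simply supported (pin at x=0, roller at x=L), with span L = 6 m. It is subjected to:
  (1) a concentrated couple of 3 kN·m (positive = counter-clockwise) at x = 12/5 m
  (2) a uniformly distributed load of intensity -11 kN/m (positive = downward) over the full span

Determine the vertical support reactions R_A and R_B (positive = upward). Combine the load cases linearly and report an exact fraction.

Load 1 — applied couple M₀=3 kN·m at a=12/5 m (b=L-a=18/5):
  R_A = M₀/L = 3/6 = 1/2 kN
  R_B = -M₀/L = -3/6 = -1/2 kN
Load 2 — uniform load w=-11 kN/m over full span:
  R_A = wL/2 = (-11)·6/2 = -33 kN
  R_B = wL/2 = (-11)·6/2 = -33 kN
Superposition: R_A = -65/2 kN, R_B = -67/2 kN

R_A = -65/2 kN, R_B = -67/2 kN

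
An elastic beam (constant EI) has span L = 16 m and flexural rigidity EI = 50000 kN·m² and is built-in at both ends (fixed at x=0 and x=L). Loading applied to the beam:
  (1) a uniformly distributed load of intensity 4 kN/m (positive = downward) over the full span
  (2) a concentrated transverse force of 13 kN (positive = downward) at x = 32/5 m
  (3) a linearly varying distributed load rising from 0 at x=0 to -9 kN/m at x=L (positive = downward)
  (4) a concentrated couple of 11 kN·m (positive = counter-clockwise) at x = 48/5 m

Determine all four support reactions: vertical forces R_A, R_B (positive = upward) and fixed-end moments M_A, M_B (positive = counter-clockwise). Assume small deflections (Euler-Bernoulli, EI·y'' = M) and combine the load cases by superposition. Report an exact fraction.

R_A = 9907/500 kN, M_A = 15752/375 kN·m, R_B = -7407/500 kN, M_B = 4207/375 kN·m

Load 1 — uniform load w=4 kN/m over full span:
  R_A = wL/2 = 4·16/2 = 32 kN
  M_A = wL²/12 = 4·16²/12 = 256/3 kN·m
  R_B = wL/2 = 4·16/2 = 32 kN
  M_B = -wL²/12 = -4·16²/12 = -256/3 kN·m
Load 2 — point force P=13 kN at a=32/5 m (b=L-a=48/5):
  R_A = Pb²(3a+b)/L³ = 13·(48/5)²·(3·(32/5)+(48/5))/16³ = 1053/125 kN
  M_A = Pab²/L² = 13·(32/5)·(48/5)²/16² = 3744/125 kN·m
  R_B = Pa²(a+3b)/L³ = 13·(32/5)²·((32/5)+3·(48/5))/16³ = 572/125 kN
  M_B = -Pa²b/L² = -13·(32/5)²·(48/5)/16² = -2496/125 kN·m
Load 3 — triangular load w₀=-9 kN/m (0→w₀ over full span):
  R_A = 3w₀L/20 = 3·(-9)·16/20 = -108/5 kN
  M_A = w₀L²/30 = (-9)·16²/30 = -384/5 kN·m
  R_B = 7w₀L/20 = 7·(-9)·16/20 = -252/5 kN
  M_B = -w₀L²/20 = -(-9)·16²/20 = 576/5 kN·m
Load 4 — applied couple M₀=11 kN·m at a=48/5 m (b=L-a=32/5):
  R_A = 6M₀ab/L³ = 6·11·(48/5)·(32/5)/16³ = 99/100 kN
  M_A = M₀b(2a-b)/L² = 11·(32/5)·(2·(48/5)-(32/5))/16² = 88/25 kN·m
  R_B = -6M₀ab/L³ = -6·11·(48/5)·(32/5)/16³ = -99/100 kN
  M_B = M₀a(2b-a)/L² = 11·(48/5)·(2·(32/5)-(48/5))/16² = 33/25 kN·m
Superposition: R_A = 9907/500 kN, M_A = 15752/375 kN·m, R_B = -7407/500 kN, M_B = 4207/375 kN·m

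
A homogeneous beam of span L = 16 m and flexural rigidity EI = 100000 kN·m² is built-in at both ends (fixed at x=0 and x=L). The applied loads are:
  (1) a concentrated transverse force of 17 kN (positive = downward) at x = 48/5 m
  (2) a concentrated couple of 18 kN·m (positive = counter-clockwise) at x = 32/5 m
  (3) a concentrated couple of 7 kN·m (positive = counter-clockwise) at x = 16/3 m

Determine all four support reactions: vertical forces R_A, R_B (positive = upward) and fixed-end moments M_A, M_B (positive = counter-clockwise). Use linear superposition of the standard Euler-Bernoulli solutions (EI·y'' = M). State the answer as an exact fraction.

Load 1 — point force P=17 kN at a=48/5 m (b=L-a=32/5):
  R_A = Pb²(3a+b)/L³ = 17·(32/5)²·(3·(48/5)+(32/5))/16³ = 748/125 kN
  M_A = Pab²/L² = 17·(48/5)·(32/5)²/16² = 3264/125 kN·m
  R_B = Pa²(a+3b)/L³ = 17·(48/5)²·((48/5)+3·(32/5))/16³ = 1377/125 kN
  M_B = -Pa²b/L² = -17·(48/5)²·(32/5)/16² = -4896/125 kN·m
Load 2 — applied couple M₀=18 kN·m at a=32/5 m (b=L-a=48/5):
  R_A = 6M₀ab/L³ = 6·18·(32/5)·(48/5)/16³ = 81/50 kN
  M_A = M₀b(2a-b)/L² = 18·(48/5)·(2·(32/5)-(48/5))/16² = 54/25 kN·m
  R_B = -6M₀ab/L³ = -6·18·(32/5)·(48/5)/16³ = -81/50 kN
  M_B = M₀a(2b-a)/L² = 18·(32/5)·(2·(48/5)-(32/5))/16² = 144/25 kN·m
Load 3 — applied couple M₀=7 kN·m at a=16/3 m (b=L-a=32/3):
  R_A = 6M₀ab/L³ = 6·7·(16/3)·(32/3)/16³ = 7/12 kN
  M_A = M₀b(2a-b)/L² = 7·(32/3)·(2·(16/3)-(32/3))/16² = 0 kN·m
  R_B = -6M₀ab/L³ = -6·7·(16/3)·(32/3)/16³ = -7/12 kN
  M_B = M₀a(2b-a)/L² = 7·(16/3)·(2·(32/3)-(16/3))/16² = 7/3 kN·m
Superposition: R_A = 12281/1500 kN, M_A = 3534/125 kN·m, R_B = 13219/1500 kN, M_B = -11653/375 kN·m

R_A = 12281/1500 kN, M_A = 3534/125 kN·m, R_B = 13219/1500 kN, M_B = -11653/375 kN·m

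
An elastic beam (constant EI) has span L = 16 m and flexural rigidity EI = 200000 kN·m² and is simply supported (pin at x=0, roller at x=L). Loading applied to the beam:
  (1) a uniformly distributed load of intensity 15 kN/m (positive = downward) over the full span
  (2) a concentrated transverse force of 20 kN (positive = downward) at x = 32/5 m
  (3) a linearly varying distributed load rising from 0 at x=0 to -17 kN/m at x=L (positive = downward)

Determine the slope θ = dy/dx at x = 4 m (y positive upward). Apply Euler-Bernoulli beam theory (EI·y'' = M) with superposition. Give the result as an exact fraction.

θ(4) = -111269/22500000 rad

Load 1 — uniform load w=15 kN/m over full span:
  θ_1 = -w(L³-6Lx²+4x³)/(24EI) = -15·(16³-6·16·4²+4·4³)/(24·200000) = -11/1250 rad
Load 2 — point force P=20 kN at a=32/5 m (b=L-a=48/5):
  θ_2 = -Pb(L²-b²-3x²)/(6LEI)  [x≤a] = -20·(48/5)·(16²-(48/5)²-3·4²)/(6·16·200000) = -181/156250 rad
Load 3 — triangular load w₀=-17 kN/m (0→w₀ over full span):
  θ_3 = -w₀(7L⁴-30L²x²+15x⁴)/(360LEI) = -(-17)·(7·16⁴-30·16²·4²+15·4⁴)/(360·16·200000) = 22559/4500000 rad
Superposition: θ = Σ θ_i = -111269/22500000 rad ≈ -0.004945 rad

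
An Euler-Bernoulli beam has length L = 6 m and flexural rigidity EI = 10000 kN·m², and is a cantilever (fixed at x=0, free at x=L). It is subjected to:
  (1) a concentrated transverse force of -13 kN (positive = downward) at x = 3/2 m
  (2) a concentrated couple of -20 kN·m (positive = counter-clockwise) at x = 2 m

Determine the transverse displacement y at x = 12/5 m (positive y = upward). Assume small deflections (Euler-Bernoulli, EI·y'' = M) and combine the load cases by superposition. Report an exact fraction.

y(12/5) = -2257/800000 m

Load 1 — point force P=-13 kN at a=3/2 m (b=L-a=9/2):
  y_1 = -Pa²(3x-a)/(6EI)  [x>a] = -(-13)·(3/2)²·(3·(12/5)-(3/2))/(6·10000) = 2223/800000 m
Load 2 — applied couple M₀=-20 kN·m at a=2 m (b=L-a=4):
  y_2 = M₀a(2x-a)/(2EI)  [x>a] = (-20)·2·(2·(12/5)-2)/(2·10000) = -7/1250 m
Superposition: y = Σ y_i = -2257/800000 m ≈ -0.002821 m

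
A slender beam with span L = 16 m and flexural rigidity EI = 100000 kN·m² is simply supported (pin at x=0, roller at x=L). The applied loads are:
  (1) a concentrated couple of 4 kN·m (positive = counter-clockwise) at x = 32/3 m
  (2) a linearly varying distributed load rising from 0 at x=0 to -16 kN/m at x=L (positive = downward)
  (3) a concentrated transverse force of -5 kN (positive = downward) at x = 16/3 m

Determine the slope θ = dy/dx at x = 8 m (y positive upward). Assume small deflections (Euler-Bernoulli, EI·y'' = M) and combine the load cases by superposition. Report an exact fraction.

Load 1 — applied couple M₀=4 kN·m at a=32/3 m (b=L-a=16/3):
  θ_1 = (M₀x²/(2L)+C₁)/EI  [x≤a] with C₁=M₀(3b²-L²)/(6L)=-64/9 = (4·8²/(2·16)+(-64/9))/100000 = 1/112500 rad
Load 2 — triangular load w₀=-16 kN/m (0→w₀ over full span):
  θ_2 = -w₀(7L⁴-30L²x²+15x⁴)/(360LEI) = -(-16)·(7·16⁴-30·16²·8²+15·8⁴)/(360·16·100000) = 112/140625 rad
Load 3 — point force P=-5 kN at a=16/3 m (b=L-a=32/3):
  θ_3 = -Pa(2L²-6Lx+3x²+a²)/(6LEI)  [x>a] = -(-5)·(16/3)·(2·16²-6·16·8+3·8²+(16/3)²)/(6·16·100000) = -1/10125 rad
Superposition: θ = Σ θ_i = 3577/5062500 rad ≈ 0.000707 rad

θ(8) = 3577/5062500 rad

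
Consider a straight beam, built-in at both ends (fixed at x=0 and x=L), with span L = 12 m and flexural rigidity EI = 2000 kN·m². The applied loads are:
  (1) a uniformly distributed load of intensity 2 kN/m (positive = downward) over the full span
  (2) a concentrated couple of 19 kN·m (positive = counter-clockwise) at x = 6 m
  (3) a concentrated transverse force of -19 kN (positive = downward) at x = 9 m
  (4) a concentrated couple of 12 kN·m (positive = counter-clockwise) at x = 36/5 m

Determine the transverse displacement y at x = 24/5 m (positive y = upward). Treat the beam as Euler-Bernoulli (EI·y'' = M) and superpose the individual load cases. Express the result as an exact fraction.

Load 1 — uniform load w=2 kN/m over full span:
  y_1 = -wx²(L-x)²/(24EI) = -2·(24/5)²·(12-(24/5))²/(24·2000) = -3888/78125 m
Load 2 — applied couple M₀=19 kN·m at a=6 m (b=L-a=6):
  y_2 = (R_Ax³/6 - M_Ax²/2)/EI  [x≤a] with R_A=19/8, M_A=19/4 = ((19/8)·(24/5)³/6 - (19/4)·(24/5)²/2)/2000 = -171/31250 m
Load 3 — point force P=-19 kN at a=9 m (b=L-a=3):
  y_3 = -Pb²x²(3aL-(3a+b)x)/(6L³EI)  [x≤a] = -(-19)·3²·(24/5)²·(3·9·12-(3·9+3)·(24/5))/(6·12³·2000) = 171/5000 m
Load 4 — applied couple M₀=12 kN·m at a=36/5 m (b=L-a=24/5):
  y_4 = (R_Ax³/6 - M_Ax²/2)/EI  [x≤a] with R_A=36/25, M_A=96/25 = ((36/25)·(24/5)³/6 - (96/25)·(24/5)²/2)/2000 = -3456/390625 m
Superposition: y = Σ y_i = -93393/3125000 m ≈ -0.029886 m

y(24/5) = -93393/3125000 m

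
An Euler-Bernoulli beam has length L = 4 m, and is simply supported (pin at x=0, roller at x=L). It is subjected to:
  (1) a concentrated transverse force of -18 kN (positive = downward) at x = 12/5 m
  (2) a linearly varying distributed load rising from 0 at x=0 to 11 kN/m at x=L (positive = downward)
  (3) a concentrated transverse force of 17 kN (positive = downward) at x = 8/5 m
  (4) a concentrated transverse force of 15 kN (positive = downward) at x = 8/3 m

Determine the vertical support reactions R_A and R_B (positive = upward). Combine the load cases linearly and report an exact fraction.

R_A = 46/3 kN, R_B = 62/3 kN

Load 1 — point force P=-18 kN at a=12/5 m (b=L-a=8/5):
  R_A = Pb/L = (-18)·(8/5)/4 = -36/5 kN
  R_B = Pa/L = (-18)·(12/5)/4 = -54/5 kN
Load 2 — triangular load w₀=11 kN/m (0→w₀ over full span):
  R_A = w₀L/6 = 11·4/6 = 22/3 kN
  R_B = w₀L/3 = 11·4/3 = 44/3 kN
Load 3 — point force P=17 kN at a=8/5 m (b=L-a=12/5):
  R_A = Pb/L = 17·(12/5)/4 = 51/5 kN
  R_B = Pa/L = 17·(8/5)/4 = 34/5 kN
Load 4 — point force P=15 kN at a=8/3 m (b=L-a=4/3):
  R_A = Pb/L = 15·(4/3)/4 = 5 kN
  R_B = Pa/L = 15·(8/3)/4 = 10 kN
Superposition: R_A = 46/3 kN, R_B = 62/3 kN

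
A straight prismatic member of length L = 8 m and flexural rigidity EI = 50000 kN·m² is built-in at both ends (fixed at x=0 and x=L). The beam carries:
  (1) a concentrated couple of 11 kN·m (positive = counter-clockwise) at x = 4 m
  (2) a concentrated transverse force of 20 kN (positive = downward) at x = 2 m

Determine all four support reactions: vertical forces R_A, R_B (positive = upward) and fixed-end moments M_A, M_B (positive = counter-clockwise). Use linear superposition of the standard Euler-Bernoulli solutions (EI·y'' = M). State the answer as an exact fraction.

Load 1 — applied couple M₀=11 kN·m at a=4 m (b=L-a=4):
  R_A = 6M₀ab/L³ = 6·11·4·4/8³ = 33/16 kN
  M_A = M₀b(2a-b)/L² = 11·4·(2·4-4)/8² = 11/4 kN·m
  R_B = -6M₀ab/L³ = -6·11·4·4/8³ = -33/16 kN
  M_B = M₀a(2b-a)/L² = 11·4·(2·4-4)/8² = 11/4 kN·m
Load 2 — point force P=20 kN at a=2 m (b=L-a=6):
  R_A = Pb²(3a+b)/L³ = 20·6²·(3·2+6)/8³ = 135/8 kN
  M_A = Pab²/L² = 20·2·6²/8² = 45/2 kN·m
  R_B = Pa²(a+3b)/L³ = 20·2²·(2+3·6)/8³ = 25/8 kN
  M_B = -Pa²b/L² = -20·2²·6/8² = -15/2 kN·m
Superposition: R_A = 303/16 kN, M_A = 101/4 kN·m, R_B = 17/16 kN, M_B = -19/4 kN·m

R_A = 303/16 kN, M_A = 101/4 kN·m, R_B = 17/16 kN, M_B = -19/4 kN·m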